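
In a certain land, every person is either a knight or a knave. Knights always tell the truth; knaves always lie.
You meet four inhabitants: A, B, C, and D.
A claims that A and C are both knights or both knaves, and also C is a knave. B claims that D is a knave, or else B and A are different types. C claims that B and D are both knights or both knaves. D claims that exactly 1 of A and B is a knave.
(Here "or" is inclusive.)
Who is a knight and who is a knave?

A is a knave, B is a knight, C is a knight, and D is a knight.

Since A is a knave, "A and C are both knights or both knaves, and also C is a knave" needs to be false, which holds.
B (knight): "D is a knave, or else B and A are different types" — true. ✓
Since C is a knight, "B and D are both knights or both knaves" needs to be true, which holds.
As a knight, D's statement "exactly 1 of A and B is a knave" should be true; it is.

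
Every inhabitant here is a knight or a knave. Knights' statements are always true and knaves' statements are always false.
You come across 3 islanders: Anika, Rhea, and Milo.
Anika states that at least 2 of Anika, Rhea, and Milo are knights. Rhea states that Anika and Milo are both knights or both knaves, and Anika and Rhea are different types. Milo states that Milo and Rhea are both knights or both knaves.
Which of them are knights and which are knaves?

Anika is a knave, Rhea is a knight, and Milo is a knave.

Anika is a knave; "at least 2 of Anika, Rhea, and Milo are knights" is false, as required.
Rhea is a knight, so "Anika and Milo are both knights or both knaves, and Anika and Rhea are different types" must be True — and it is.
Milo is a knave, and the claim "Milo and Rhea are both knights or both knaves" is indeed false.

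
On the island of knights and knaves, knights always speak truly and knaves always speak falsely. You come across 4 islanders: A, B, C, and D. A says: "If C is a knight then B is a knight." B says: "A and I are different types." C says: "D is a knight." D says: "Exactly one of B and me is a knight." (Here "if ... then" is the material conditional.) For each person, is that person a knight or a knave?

A is a knave; "if C is a knight then B is a knight" is false, as required.
B (knave): "A and I are different types" — false. ✓
C is a knight; "D is a knight" is True, as required.
D is a knight, so "exactly one of B and me is a knight" must be True — and it is.

A is a knave, B is a knave, C is a knight, and D is a knight.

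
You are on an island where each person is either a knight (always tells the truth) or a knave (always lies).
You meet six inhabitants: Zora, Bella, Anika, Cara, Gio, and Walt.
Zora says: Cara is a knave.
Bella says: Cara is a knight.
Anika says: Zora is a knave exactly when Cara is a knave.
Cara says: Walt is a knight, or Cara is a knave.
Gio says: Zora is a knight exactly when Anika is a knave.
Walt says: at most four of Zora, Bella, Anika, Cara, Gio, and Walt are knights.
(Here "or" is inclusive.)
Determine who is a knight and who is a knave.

Zora is a knave, Bella is a knight, Anika is a knave, Cara is a knight, Gio is a knave, and Walt is a knight.

As a knave, Zora's statement "Cara is a knave" should be False; it is.
Bella is a knight; "Cara is a knight" is True, as required.
Anika is a knave; "Zora is a knave exactly when Cara is a knave" is False, as required.
As a knight, Cara's statement "Walt is a knight, or Cara is a knave" should be True; it is.
As a knave, Gio's statement "Zora is a knight exactly when Anika is a knave" should be False; it is.
Walt is a knight, and the claim "at most four of Zora, Bella, Anika, Cara, Gio, and Walt are knights" is indeed True.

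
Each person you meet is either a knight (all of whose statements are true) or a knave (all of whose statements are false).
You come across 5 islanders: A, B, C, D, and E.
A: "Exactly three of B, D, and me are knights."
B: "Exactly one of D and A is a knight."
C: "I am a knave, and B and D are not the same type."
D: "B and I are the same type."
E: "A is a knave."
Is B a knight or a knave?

B is a knight.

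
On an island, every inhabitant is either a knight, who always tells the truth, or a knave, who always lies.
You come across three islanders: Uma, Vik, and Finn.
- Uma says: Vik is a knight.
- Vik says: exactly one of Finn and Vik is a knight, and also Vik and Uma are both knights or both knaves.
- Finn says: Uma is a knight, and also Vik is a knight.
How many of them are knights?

0

The unique consistent assignment is Uma=knave, Vik=knave, Finn=knave.
That has 0 knights.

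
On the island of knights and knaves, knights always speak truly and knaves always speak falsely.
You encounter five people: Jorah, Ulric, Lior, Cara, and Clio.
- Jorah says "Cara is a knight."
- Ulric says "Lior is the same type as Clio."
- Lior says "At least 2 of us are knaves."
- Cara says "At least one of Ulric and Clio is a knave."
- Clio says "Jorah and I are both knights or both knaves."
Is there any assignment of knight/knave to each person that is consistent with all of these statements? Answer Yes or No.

One consistent assignment: Jorah=knight, Ulric=knave, Lior=knight, Cara=knight, Clio=knave.

Yes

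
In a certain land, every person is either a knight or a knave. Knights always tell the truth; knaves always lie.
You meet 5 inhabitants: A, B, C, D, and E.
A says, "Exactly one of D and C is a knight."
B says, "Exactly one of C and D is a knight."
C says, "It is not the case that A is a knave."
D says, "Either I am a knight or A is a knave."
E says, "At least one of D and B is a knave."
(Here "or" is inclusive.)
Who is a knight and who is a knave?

A is a knight, B is a knight, C is a knight, D is a knave, and E is a knight.

As a knight, A's statement "exactly one of D and C is a knight" should be true; it is.
B is a knight; "exactly one of C and D is a knight" is true, as required.
C (knight): "it is not the case that A is a knave" — true. ✓
D (knave): "either I am a knight or A is a knave" — false. ✓
As a knight, E's statement "at least one of D and B is a knave" should be true; it is.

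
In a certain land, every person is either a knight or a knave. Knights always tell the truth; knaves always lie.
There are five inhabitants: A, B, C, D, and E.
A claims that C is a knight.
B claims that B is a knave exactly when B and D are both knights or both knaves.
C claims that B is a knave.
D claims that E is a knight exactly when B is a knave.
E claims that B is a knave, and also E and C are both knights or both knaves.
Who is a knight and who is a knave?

Knights: A, C, D, and E. Knaves: B.

A is a knight, so "C is a knight" must be True — and it is.
Since B is a knave, "B is a knave exactly when B and D are both knights or both knaves" needs to be false, which holds.
C is a knight, and the claim "B is a knave" is indeed True.
D is a knight; "E is a knight exactly when B is a knave" is True, as required.
E (knight): "B is a knave, and also E and C are both knights or both knaves" — True. ✓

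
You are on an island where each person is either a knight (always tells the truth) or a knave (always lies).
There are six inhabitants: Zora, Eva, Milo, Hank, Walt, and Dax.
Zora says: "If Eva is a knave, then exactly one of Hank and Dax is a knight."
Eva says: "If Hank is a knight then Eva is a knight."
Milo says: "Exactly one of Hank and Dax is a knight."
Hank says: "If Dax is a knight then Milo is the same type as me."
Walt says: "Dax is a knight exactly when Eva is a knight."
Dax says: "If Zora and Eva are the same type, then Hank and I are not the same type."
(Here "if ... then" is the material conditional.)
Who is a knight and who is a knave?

Zora is a knight, Eva is a knight, Milo is a knight, Hank is a knave, Walt is a knight, and Dax is a knight.

Zora is a knight, and the claim "if Eva is a knave, then exactly one of Hank and Dax is a knight" is indeed true.
As a knight, Eva's statement "if Hank is a knight then Eva is a knight" should be true; it is.
Milo is a knight, so "exactly one of Hank and Dax is a knight" must be true — and it is.
Since Hank is a knave, "if Dax is a knight then Milo is the same type as me" needs to be false, which holds.
As a knight, Walt's statement "Dax is a knight exactly when Eva is a knight" should be true; it is.
Dax is a knight; "if Zora and Eva are the same type, then Hank and I are not the same type" is true, as required.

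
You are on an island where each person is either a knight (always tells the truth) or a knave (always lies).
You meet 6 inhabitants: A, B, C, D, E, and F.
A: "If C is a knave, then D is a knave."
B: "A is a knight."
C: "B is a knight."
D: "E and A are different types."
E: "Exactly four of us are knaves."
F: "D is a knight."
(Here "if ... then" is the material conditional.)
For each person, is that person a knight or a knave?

A is a knight, B is a knight, C is a knight, D is a knight, E is a knave, and F is a knight.

Since A is a knight, "if C is a knave, then D is a knave" needs to be true, which holds.
B is a knight, and the claim "A is a knight" is indeed true.
C is a knight, and the claim "B is a knight" is indeed true.
D is a knight; "E and A are different types" is true, as required.
As a knave, E's statement "exactly four of us are knaves" should be false; it is.
F (knight): "D is a knight" — true. ✓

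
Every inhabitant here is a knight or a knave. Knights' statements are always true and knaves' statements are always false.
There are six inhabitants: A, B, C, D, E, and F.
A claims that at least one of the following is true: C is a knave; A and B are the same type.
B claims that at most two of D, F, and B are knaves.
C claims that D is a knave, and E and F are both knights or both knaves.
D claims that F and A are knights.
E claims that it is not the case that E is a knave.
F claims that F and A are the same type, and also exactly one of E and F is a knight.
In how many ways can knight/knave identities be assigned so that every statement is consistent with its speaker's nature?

5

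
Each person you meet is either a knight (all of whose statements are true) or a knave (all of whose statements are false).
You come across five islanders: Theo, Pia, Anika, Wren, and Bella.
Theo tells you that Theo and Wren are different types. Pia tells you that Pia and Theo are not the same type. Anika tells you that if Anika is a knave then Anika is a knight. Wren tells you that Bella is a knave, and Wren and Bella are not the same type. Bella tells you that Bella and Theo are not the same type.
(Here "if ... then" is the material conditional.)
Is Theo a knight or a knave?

Theo is a knave.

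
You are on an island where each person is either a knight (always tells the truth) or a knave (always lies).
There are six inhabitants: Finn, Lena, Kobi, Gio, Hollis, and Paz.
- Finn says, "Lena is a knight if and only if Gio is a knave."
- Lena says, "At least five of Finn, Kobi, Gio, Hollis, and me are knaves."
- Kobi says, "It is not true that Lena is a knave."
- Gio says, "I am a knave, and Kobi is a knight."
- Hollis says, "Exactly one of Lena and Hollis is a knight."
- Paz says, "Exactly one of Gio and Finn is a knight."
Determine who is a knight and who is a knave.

Finn is a knave, Lena is a knave, Kobi is a knave, Gio is a knave, Hollis is a knight, and Paz is a knave.

Finn (knave): "Lena is a knight if and only if Gio is a knave" — false. ✓
Lena is a knave; "at least five of Finn, Kobi, Gio, Hollis, and me are knaves" is false, as required.
Kobi is a knave, and the claim "it is not true that Lena is a knave" is indeed false.
Gio (knave): "I am a knave, and Kobi is a knight" — false. ✓
Hollis is a knight, so "exactly one of Lena and Hollis is a knight" must be True — and it is.
Paz is a knave; "exactly one of Gio and Finn is a knight" is false, as required.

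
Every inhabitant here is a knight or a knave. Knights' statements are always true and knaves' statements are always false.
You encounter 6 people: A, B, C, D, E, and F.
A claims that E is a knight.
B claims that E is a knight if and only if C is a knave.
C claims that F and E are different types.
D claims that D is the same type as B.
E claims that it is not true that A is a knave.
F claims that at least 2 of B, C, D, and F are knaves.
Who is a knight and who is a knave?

As a knight, A's statement "E is a knight" should be True; it is.
B is a knight, so "E is a knight if and only if C is a knave" must be True — and it is.
C is a knave, and the claim "F and E are different types" is indeed False.
As a knave, D's statement "D is the same type as B" should be False; it is.
As a knight, E's statement "it is not true that A is a knave" should be True; it is.
F is a knight, and the claim "at least 2 of B, C, D, and F are knaves" is indeed True.

A is a knight, B is a knight, C is a knave, D is a knave, E is a knight, and F is a knight.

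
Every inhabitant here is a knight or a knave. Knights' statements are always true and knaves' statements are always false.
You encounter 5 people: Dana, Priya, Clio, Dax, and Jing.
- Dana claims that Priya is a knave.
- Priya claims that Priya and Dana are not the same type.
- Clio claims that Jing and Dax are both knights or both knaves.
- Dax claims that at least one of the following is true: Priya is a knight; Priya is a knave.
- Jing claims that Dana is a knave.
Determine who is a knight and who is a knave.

Dana is a knave, and the claim "Priya is a knave" is indeed false.
Since Priya is a knight, "Priya and Dana are not the same type" needs to be True, which holds.
Clio (knight): "Jing and Dax are both knights or both knaves" — True. ✓
Since Dax is a knight, "at least one of the following is true: Priya is a knight; Priya is a knave" needs to be True, which holds.
Jing is a knight, and the claim "Dana is a knave" is indeed True.

Knights: Priya, Clio, Dax, and Jing. Knaves: Dana.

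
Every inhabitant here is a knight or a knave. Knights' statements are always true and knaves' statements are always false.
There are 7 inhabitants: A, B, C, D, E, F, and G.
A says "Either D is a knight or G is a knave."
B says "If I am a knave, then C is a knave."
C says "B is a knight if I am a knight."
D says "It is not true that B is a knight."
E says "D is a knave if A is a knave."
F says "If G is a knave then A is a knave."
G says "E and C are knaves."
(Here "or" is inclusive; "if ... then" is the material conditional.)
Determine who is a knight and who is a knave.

Knights: A, B, C, and E. Knaves: D, F, and G.

A is a knight, so "either D is a knight or G is a knave" must be True — and it is.
B is a knight; "if I am a knave, then C is a knave" is True, as required.
C (knight): "B is a knight if I am a knight" — True. ✓
D (knave): "it is not true that B is a knight" — false. ✓
As a knight, E's statement "D is a knave if A is a knave" should be True; it is.
F is a knave, so "if G is a knave then A is a knave" must be false — and it is.
Since G is a knave, "E and C are knaves" needs to be false, which holds.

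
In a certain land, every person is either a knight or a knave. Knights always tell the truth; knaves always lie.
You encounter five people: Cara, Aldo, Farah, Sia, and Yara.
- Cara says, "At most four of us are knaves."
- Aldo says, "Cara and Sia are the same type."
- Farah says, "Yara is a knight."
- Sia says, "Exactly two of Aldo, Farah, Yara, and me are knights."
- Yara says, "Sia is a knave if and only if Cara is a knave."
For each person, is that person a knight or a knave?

Knights: Cara. Knaves: Aldo, Farah, Sia, and Yara.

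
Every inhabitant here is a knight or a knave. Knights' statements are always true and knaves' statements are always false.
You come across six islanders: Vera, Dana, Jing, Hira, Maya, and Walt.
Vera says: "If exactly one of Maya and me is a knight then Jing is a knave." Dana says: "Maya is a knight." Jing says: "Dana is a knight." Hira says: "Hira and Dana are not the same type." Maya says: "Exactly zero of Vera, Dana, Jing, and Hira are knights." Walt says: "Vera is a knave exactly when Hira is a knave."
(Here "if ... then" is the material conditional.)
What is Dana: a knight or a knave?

Dana is a knave.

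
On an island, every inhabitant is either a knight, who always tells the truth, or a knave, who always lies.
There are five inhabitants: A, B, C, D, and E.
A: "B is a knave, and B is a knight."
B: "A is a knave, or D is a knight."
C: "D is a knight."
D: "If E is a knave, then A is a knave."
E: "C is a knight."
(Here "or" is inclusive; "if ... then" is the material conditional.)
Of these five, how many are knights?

4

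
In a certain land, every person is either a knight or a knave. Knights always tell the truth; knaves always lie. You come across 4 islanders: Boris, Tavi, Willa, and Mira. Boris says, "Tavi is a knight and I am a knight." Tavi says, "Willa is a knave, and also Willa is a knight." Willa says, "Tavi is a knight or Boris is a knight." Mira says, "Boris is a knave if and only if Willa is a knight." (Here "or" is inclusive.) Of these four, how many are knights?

The unique consistent assignment is Boris=knave, Tavi=knave, Willa=knave, Mira=knave.
That has 0 knights.

0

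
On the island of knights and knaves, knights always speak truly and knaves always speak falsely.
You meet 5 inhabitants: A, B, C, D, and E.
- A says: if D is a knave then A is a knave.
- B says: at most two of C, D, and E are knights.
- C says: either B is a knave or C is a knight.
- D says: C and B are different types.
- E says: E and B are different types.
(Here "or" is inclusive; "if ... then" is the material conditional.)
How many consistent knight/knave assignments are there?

1

Consistent assignments:
  A=knight, B=knave, C=knight, D=knight, E=knight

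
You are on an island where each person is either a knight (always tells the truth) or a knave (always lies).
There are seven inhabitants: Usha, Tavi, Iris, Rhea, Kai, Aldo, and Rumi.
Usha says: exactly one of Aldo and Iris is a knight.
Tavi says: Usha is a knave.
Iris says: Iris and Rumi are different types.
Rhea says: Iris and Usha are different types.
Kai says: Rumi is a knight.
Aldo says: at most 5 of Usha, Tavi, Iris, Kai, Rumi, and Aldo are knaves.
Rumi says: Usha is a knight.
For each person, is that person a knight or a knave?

Usha is a knave, Tavi is a knight, Iris is a knight, Rhea is a knight, Kai is a knave, Aldo is a knight, and Rumi is a knave.

Usha (knave): "exactly one of Aldo and Iris is a knight" — False. ✓
Tavi is a knight, and the claim "Usha is a knave" is indeed true.
Iris (knight): "Iris and Rumi are different types" — true. ✓
Rhea is a knight, so "Iris and Usha are different types" must be true — and it is.
Since Kai is a knave, "Rumi is a knight" needs to be False, which holds.
Since Aldo is a knight, "at most 5 of Usha, Tavi, Iris, Kai, Rumi, and Aldo are knaves" needs to be true, which holds.
Rumi is a knave, so "Usha is a knight" must be False — and it is.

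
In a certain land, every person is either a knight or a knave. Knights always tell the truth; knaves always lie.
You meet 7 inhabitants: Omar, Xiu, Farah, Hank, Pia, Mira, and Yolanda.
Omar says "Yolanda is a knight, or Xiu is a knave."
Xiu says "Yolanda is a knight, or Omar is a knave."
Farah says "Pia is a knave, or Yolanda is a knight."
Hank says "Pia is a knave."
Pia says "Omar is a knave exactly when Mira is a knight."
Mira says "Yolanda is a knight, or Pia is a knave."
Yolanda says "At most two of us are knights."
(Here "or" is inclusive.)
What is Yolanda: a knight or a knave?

Yolanda is a knave.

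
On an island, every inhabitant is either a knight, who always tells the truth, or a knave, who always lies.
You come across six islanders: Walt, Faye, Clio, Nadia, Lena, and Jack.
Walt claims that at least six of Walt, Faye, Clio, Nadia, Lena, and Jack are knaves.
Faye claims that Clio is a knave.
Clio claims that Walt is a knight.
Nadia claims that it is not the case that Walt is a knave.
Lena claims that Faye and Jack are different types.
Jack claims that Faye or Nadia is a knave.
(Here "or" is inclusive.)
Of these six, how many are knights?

2

The unique consistent assignment is Walt=knave, Faye=knight, Clio=knave, Nadia=knave, Lena=knave, Jack=knight.
That has 2 knights.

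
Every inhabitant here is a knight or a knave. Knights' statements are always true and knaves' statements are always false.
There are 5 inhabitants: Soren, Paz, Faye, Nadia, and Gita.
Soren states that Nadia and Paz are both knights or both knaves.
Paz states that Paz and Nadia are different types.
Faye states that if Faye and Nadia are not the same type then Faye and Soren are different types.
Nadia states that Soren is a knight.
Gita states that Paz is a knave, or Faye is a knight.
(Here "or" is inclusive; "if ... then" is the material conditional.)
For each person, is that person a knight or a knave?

Soren is a knave, so "Nadia and Paz are both knights or both knaves" must be false — and it is.
Paz (knight): "Paz and Nadia are different types" — True. ✓
Faye (knight): "if Faye and Nadia are not the same type then Faye and Soren are different types" — True. ✓
Nadia is a knave; "Soren is a knight" is false, as required.
Gita (knight): "Paz is a knave, or Faye is a knight" — True. ✓

Soren is a knave, Paz is a knight, Faye is a knight, Nadia is a knave, and Gita is a knight.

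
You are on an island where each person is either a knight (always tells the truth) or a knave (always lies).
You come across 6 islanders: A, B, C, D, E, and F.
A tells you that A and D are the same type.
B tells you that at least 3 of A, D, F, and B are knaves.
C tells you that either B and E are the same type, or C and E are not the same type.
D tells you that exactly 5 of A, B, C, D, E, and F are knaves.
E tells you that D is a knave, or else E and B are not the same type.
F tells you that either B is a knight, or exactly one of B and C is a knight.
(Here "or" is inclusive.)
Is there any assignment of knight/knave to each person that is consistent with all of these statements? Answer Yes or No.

No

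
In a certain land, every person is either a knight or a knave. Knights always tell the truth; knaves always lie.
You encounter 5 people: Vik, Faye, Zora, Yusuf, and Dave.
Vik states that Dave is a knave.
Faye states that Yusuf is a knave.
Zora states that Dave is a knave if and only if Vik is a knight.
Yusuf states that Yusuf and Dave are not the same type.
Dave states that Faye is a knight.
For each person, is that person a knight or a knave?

Vik is a knight, Faye is a knave, Zora is a knight, Yusuf is a knight, and Dave is a knave.

Vik is a knight, so "Dave is a knave" must be true — and it is.
As a knave, Faye's statement "Yusuf is a knave" should be false; it is.
Zora is a knight; "Dave is a knave if and only if Vik is a knight" is true, as required.
Yusuf is a knight, and the claim "Yusuf and Dave are not the same type" is indeed true.
Dave (knave): "Faye is a knight" — false. ✓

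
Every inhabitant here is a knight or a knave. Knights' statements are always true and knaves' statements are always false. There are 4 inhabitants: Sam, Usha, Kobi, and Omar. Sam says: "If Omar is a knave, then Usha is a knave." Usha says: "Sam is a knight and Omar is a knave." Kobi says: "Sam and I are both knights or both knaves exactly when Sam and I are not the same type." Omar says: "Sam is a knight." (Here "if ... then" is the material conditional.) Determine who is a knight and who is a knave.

Sam is a knight, Usha is a knave, Kobi is a knave, and Omar is a knight.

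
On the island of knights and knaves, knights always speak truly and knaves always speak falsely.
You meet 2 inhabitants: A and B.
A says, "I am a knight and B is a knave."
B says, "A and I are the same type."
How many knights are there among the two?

1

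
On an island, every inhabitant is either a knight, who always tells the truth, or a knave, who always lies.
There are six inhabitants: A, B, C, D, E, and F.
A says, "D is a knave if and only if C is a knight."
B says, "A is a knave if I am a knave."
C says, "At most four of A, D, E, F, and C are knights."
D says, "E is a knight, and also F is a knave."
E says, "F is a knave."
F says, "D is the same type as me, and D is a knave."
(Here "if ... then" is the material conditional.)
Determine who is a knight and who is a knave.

A is a knave; "D is a knave if and only if C is a knight" is False, as required.
B is a knight; "A is a knave if I am a knave" is true, as required.
C (knight): "at most four of A, D, E, F, and C are knights" — true. ✓
D is a knight; "E is a knight, and also F is a knave" is true, as required.
E is a knight, and the claim "F is a knave" is indeed true.
F (knave): "D is the same type as me, and D is a knave" — False. ✓

Knights: B, C, D, and E. Knaves: A and F.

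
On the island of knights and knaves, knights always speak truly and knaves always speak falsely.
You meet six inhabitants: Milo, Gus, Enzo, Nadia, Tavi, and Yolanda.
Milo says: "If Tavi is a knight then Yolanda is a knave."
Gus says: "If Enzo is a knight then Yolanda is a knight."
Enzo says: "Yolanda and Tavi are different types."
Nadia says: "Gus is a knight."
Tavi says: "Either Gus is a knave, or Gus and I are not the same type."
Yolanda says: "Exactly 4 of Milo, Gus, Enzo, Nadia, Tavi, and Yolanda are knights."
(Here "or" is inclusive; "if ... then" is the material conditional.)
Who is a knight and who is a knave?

As a knight, Milo's statement "if Tavi is a knight then Yolanda is a knave" should be true; it is.
As a knave, Gus's statement "if Enzo is a knight then Yolanda is a knight" should be False; it is.
Enzo (knight): "Yolanda and Tavi are different types" — true. ✓
Nadia is a knave; "Gus is a knight" is False, as required.
Tavi is a knight, so "either Gus is a knave, or Gus and I are not the same type" must be true — and it is.
Yolanda is a knave, so "exactly 4 of Milo, Gus, Enzo, Nadia, Tavi, and Yolanda are knights" must be False — and it is.

Knights: Milo, Enzo, and Tavi. Knaves: Gus, Nadia, and Yolanda.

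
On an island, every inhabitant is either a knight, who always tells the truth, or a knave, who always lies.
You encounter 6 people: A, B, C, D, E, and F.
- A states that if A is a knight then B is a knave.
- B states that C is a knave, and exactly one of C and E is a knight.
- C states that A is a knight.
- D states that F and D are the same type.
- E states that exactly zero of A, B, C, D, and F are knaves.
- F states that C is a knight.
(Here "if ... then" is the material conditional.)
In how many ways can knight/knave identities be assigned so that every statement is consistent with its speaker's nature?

2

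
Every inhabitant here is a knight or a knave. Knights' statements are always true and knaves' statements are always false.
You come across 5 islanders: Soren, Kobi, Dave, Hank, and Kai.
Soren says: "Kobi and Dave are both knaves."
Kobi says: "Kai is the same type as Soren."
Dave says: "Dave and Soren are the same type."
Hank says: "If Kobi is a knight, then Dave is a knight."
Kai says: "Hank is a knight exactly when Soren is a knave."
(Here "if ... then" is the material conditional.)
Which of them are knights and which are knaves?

Suppose Soren is a knave. Then Soren's statement "Kobi and Dave are both knaves" would have to be false. Checking the 16 ways to assign the others, none is consistent with every speaker.
(For instance, with Kobi=knave, Dave=knave, Hank=knight, Kai=knave, Soren's claim "Kobi and Dave are both knaves" comes out true where it would need to be false.)
So Soren must be a knight, making "Kobi and Dave are both knaves" true. Taking Soren=knight, Kobi=knave, Dave=knave, Hank=knight, Kai=knave, each remaining statement checks out:
  Kobi (knave): "Kai is the same type as Soren" — false. ✓
  Dave (knave): "Dave and Soren are the same type" — false. ✓
  Hank (knight): "if Kobi is a knight, then Dave is a knight" — true. ✓
  Kai (knave): "Hank is a knight exactly when Soren is a knave" — false. ✓
This is the unique consistent assignment.

Knights: Soren and Hank. Knaves: Kobi, Dave, and Kai.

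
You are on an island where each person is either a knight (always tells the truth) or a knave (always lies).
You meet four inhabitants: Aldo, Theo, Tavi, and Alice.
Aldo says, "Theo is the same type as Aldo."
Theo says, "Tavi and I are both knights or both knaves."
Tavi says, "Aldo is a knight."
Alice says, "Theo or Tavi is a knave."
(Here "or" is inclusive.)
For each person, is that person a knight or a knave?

Aldo is a knight, Theo is a knight, Tavi is a knight, and Alice is a knave.

Aldo is a knight, so "Theo is the same type as Aldo" must be True — and it is.
Theo (knight): "Tavi and I are both knights or both knaves" — True. ✓
Tavi is a knight, and the claim "Aldo is a knight" is indeed True.
Alice is a knave, and the claim "Theo or Tavi is a knave" is indeed false.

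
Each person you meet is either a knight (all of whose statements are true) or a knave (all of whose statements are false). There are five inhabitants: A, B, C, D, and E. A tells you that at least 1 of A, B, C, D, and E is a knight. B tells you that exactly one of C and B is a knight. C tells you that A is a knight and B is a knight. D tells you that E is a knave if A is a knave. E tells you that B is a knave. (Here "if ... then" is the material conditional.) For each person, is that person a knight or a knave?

A is a knight, B is a knave, C is a knave, D is a knight, and E is a knight.

A is a knight, so "at least 1 of A, B, C, D, and E is a knight" must be True — and it is.
Since B is a knave, "exactly one of C and B is a knight" needs to be false, which holds.
C is a knave, and the claim "A is a knight and B is a knight" is indeed false.
D is a knight; "E is a knave if A is a knave" is True, as required.
E is a knight, so "B is a knave" must be True — and it is.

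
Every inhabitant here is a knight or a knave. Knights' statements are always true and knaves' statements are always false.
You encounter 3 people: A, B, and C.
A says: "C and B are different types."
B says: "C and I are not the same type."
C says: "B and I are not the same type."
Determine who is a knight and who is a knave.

A is a knave, B is a knave, and C is a knave.

Suppose A is a knight. Then A's statement "C and B are different types" would have to be true. Checking the 4 ways to assign the others, none is consistent with every speaker.
(For instance, with B=knave, C=knave, A's claim "C and B are different types" comes out false where it would need to be true.)
So A must be a knave, making "C and B are different types" false. Taking A=knave, B=knave, C=knave, each remaining statement checks out:
  B (knave): "C and I are not the same type" — false. ✓
  C (knave): "B and I are not the same type" — false. ✓
This is the unique consistent assignment.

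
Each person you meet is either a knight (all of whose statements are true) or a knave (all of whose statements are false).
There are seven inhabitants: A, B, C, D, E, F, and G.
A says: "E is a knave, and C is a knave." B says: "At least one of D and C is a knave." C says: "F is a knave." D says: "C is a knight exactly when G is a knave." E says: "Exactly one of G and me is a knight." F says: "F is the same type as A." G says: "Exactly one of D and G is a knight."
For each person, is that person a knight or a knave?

A is a knight, and the claim "E is a knave, and C is a knave" is indeed True.
Since B is a knight, "at least one of D and C is a knave" needs to be True, which holds.
C is a knave, so "F is a knave" must be false — and it is.
D is a knave; "C is a knight exactly when G is a knave" is false, as required.
E is a knave, and the claim "exactly one of G and me is a knight" is indeed false.
F is a knight, and the claim "F is the same type as A" is indeed True.
G is a knave; "exactly one of D and G is a knight" is false, as required.

A is a knight, B is a knight, C is a knave, D is a knave, E is a knave, F is a knight, and G is a knave.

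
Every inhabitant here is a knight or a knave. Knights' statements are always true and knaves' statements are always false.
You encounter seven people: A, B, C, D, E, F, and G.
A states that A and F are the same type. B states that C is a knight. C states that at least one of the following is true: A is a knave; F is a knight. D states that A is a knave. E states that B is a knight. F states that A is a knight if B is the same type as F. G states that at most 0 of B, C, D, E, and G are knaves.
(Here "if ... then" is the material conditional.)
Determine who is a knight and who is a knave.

A is a knight, B is a knight, C is a knight, D is a knave, E is a knight, F is a knight, and G is a knave.

A is a knight, so "A and F are the same type" must be True — and it is.
As a knight, B's statement "C is a knight" should be True; it is.
C is a knight, and the claim "at least one of the following is true: A is a knave; F is a knight" is indeed True.
As a knave, D's statement "A is a knave" should be false; it is.
As a knight, E's statement "B is a knight" should be True; it is.
F is a knight, and the claim "A is a knight if B is the same type as F" is indeed True.
G is a knave, so "at most 0 of B, C, D, E, and G are knaves" must be false — and it is.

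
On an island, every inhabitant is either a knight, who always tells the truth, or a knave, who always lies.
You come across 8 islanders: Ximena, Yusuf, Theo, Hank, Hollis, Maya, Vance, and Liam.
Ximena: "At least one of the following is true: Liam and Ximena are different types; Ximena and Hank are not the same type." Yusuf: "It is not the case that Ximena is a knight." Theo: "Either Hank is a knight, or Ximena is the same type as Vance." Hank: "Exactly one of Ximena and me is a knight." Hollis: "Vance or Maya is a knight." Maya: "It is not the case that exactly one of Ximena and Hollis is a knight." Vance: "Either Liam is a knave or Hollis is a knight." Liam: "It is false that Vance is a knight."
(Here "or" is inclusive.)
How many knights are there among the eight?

3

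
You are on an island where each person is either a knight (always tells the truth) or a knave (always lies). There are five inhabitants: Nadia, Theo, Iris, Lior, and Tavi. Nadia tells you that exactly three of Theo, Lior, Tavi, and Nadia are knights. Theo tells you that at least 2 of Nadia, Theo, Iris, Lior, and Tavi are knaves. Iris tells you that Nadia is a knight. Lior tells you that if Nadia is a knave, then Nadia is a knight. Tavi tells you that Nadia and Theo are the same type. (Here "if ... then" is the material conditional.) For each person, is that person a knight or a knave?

Suppose Nadia is a knight. Then Nadia's statement "exactly three of Theo, Lior, Tavi, and Nadia are knights" would have to be true. Checking the 16 ways to assign the others, none is consistent with every speaker.
(For instance, with Theo=knight, Iris=knave, Lior=knave, Tavi=knave, Nadia's claim "exactly three of Theo, Lior, Tavi, and Nadia are knights" comes out false where it would need to be true.)
So Nadia must be a knave, making "exactly three of Theo, Lior, Tavi, and Nadia are knights" false. Taking Nadia=knave, Theo=knight, Iris=knave, Lior=knave, Tavi=knave, each remaining statement checks out:
  Theo (knight): "at least 2 of Nadia, Theo, Iris, Lior, and Tavi are knaves" — true. ✓
  Iris (knave): "Nadia is a knight" — false. ✓
  Lior (knave): "if Nadia is a knave, then Nadia is a knight" — false. ✓
  Tavi (knave): "Nadia and Theo are the same type" — false. ✓
This is the unique consistent assignment.

Knights: Theo. Knaves: Nadia, Iris, Lior, and Tavi.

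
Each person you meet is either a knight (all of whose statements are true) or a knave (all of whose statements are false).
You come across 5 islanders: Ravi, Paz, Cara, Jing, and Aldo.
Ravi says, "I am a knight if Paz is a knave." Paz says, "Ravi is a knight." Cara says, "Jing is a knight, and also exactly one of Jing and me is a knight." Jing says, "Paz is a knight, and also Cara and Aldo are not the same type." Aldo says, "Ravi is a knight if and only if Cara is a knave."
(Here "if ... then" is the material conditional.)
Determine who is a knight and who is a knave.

Suppose Ravi is a knight. Then Ravi's statement "I am a knight if Paz is a knave" would have to be true. Checking the 16 ways to assign the others, none is consistent with every speaker.
(For instance, with Paz=knave, Cara=knave, Jing=knave, Aldo=knave, Paz's claim "Ravi is a knight" comes out true where it would need to be false.)
So Ravi must be a knave, making "I am a knight if Paz is a knave" false. Taking Ravi=knave, Paz=knave, Cara=knave, Jing=knave, Aldo=knave, each remaining statement checks out:
  Paz (knave): "Ravi is a knight" — false. ✓
  Cara (knave): "Jing is a knight, and also exactly one of Jing and me is a knight" — false. ✓
  Jing (knave): "Paz is a knight, and also Cara and Aldo are not the same type" — false. ✓
  Aldo (knave): "Ravi is a knight if and only if Cara is a knave" — false. ✓
This is the unique consistent assignment.

Knights: none. Knaves: Ravi, Paz, Cara, Jing, and Aldo.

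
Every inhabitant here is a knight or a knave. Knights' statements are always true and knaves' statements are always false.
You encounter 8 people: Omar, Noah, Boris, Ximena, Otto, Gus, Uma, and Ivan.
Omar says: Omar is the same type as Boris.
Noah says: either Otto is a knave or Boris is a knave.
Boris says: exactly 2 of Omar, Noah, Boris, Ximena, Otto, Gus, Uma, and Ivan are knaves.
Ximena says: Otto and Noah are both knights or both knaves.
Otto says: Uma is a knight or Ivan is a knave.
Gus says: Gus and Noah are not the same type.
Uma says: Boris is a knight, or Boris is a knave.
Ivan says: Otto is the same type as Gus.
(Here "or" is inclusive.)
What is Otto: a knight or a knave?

Consistent assignments: {Omar=knight, Noah=knave, Boris=knight, Ximena=knave, Otto=knight, Gus=knight, Uma=knight, Ivan=knight}
In every consistent assignment, Otto is a knight.

Otto is a knight.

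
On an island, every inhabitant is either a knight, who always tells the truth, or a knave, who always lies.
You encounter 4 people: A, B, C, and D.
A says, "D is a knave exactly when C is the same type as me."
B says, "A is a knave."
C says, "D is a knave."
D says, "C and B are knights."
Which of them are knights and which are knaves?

Since A is a knight, "D is a knave exactly when C is the same type as me" needs to be True, which holds.
B is a knave, and the claim "A is a knave" is indeed false.
Since C is a knight, "D is a knave" needs to be True, which holds.
D is a knave, so "C and B are knights" must be false — and it is.

Knights: A and C. Knaves: B and D.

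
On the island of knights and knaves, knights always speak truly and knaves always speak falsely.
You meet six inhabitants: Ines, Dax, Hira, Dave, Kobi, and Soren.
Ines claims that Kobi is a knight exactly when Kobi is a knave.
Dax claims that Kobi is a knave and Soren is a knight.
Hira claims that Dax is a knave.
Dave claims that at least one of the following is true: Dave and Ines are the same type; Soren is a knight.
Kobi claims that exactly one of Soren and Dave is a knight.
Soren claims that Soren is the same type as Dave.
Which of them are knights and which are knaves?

Knights: Dax, Dave, and Soren. Knaves: Ines, Hira, and Kobi.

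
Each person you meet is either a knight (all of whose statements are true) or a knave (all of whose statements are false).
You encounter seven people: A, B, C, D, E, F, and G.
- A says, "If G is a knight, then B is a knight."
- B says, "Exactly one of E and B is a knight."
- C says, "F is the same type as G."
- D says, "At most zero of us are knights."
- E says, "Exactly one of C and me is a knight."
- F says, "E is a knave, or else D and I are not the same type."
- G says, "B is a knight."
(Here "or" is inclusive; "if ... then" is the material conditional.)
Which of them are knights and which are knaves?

A is a knight, B is a knave, C is a knave, D is a knave, E is a knave, F is a knight, and G is a knave.

A is a knight, and the claim "if G is a knight, then B is a knight" is indeed true.
B (knave): "exactly one of E and B is a knight" — false. ✓
Since C is a knave, "F is the same type as G" needs to be false, which holds.
D is a knave, and the claim "at most zero of us are knights" is indeed false.
E (knave): "exactly one of C and me is a knight" — false. ✓
F is a knight; "E is a knave, or else D and I are not the same type" is true, as required.
Since G is a knave, "B is a knight" needs to be false, which holds.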